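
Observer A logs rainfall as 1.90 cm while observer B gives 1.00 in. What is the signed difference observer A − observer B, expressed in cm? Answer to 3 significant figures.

observer B: 1.00 in = 2.54000 cm.
Difference: 1.90000 − 2.54000 = -0.640 cm.

-0.640 cm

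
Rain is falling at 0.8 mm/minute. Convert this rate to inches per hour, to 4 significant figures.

1.890 in/hour

0.8 mm/minute × 0.0393701 in/mm × 60 minute/hour = 1.890 in/hour.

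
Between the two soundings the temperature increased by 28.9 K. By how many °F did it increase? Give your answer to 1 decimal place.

52.0 °F

For a temperature change the 32° offset cancels: Δ°F = 28.9 × 1.8 = 52.0 °F.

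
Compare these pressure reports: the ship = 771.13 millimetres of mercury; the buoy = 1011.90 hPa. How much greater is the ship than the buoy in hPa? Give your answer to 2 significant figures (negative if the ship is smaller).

the ship: 771.13 mmHg = 1028.09 hPa.
Difference: 1028.09 − 1011.90 = 16 hPa.

16 hPa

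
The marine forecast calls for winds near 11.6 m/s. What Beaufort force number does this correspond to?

11.6 m/s lies in the Beaufort 6 band (strong breeze, 10.8–13.8 m/s).

Beaufort force 6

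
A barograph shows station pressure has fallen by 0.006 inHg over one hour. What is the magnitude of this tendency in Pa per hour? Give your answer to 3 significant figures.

20.3 Pa per hour

0.006 inHg / 1 h × 3386.39 Pa/inHg = 20.3 Pa/h.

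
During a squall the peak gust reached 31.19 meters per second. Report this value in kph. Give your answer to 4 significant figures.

1 m/s = 3.6 km/h, so 31.19 × 3.6 = 112.3 km/h.

112.3 km/h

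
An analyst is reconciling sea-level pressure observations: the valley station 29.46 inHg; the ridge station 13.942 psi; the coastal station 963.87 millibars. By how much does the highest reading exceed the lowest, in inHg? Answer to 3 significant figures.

the ridge station: 13.942 psi = 28.3862 inHg.
the coastal station: 963.87 mb = 28.4631 inHg.
Spread: 29.4600 − 28.3862 = 1.07 inHg.

1.07 inHg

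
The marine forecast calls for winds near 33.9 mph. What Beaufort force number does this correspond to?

Beaufort force 7

33.9 mph = 15.2 m/s, which is Beaufort 7 (near gale, 13.9–17.1 m/s).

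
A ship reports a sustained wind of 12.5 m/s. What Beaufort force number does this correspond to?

Beaufort force 6

12.5 m/s lies in the Beaufort 6 band (strong breeze, 10.8–13.8 m/s).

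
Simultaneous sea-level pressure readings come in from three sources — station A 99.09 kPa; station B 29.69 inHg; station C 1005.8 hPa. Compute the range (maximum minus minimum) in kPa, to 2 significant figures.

station B: 29.69 inHg = 100.542 kPa.
station C: 1005.8 hPa = 100.580 kPa.
Spread: 100.580 − 99.090 = 1.5 kPa.

1.5 kPa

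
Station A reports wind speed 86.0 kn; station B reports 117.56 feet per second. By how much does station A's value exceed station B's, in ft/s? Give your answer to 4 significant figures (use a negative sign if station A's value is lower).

27.59 ft/s

station A: 86.0 kt = 145.1516 ft/s.
Difference: 145.1516 − 117.5600 = 27.59 ft/s.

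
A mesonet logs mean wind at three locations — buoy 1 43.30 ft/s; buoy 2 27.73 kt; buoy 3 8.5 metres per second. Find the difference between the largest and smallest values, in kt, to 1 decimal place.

buoy 1: 43.30 ft/s = 25.655 kt.
buoy 3: 8.5 m/s = 16.523 kt.
Spread: 27.730 − 16.523 = 11.2 kt.

11.2 kt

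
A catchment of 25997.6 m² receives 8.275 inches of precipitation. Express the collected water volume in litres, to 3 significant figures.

5460000 litres

Depth: 8.275 in × 25.4 = 210.185 mm.
1 mm over 1 m² is 1 L, so volume = 210.185 × 25997.6 = 5464305.6 L ≈ 5460000 L.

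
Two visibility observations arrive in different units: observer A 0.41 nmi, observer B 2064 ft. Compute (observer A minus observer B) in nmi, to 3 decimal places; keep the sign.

observer B: 2064 ft = 0.33969 nmi.
Difference: 0.41000 − 0.33969 = 0.070 nmi.

0.070 nmi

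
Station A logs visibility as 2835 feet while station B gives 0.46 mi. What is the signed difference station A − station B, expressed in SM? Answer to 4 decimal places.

0.0769 SM

station A: 2835 ft = 0.536932 SM.
Difference: 0.536932 − 0.460000 = 0.0769 SM.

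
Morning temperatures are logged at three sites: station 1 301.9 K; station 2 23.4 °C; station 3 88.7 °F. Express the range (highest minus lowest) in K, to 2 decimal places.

station 1: 301.9 K = 28.750 °C.
station 3: 88.7 °F = 31.500 °C.
Spread: 31.500 − 23.400 = 8.100 °C.

8.10 K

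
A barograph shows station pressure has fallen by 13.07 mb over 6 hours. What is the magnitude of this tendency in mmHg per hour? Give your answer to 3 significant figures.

13.07 mb / 6 h × 0.750062 mmHg/mb = 1.63 mmHg/h.

1.63 mmHg per hour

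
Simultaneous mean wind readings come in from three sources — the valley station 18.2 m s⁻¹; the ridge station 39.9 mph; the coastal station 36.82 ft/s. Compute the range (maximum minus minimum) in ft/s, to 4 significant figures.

22.89 ft/s

the valley station: 18.2 m/s = 59.7113 ft/s.
the ridge station: 39.9 mph = 58.5200 ft/s.
Spread: 59.7113 − 36.8200 = 22.89 ft/s.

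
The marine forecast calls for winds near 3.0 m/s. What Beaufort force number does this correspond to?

3.0 m/s lies in the Beaufort 2 band (light breeze, 1.6–3.3 m/s).

Beaufort force 2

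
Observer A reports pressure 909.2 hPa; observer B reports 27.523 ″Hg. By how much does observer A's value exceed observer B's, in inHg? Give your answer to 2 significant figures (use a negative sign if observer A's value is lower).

-0.67 inHg

observer A: 909.2 hPa = 26.8487 inHg.
Difference: 26.8487 − 27.5230 = -0.67 inHg.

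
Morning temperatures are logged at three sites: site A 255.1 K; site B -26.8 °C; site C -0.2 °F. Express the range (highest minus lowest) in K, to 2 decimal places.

8.91 K

site A: 255.1 K = -18.050 °C.
site C: -0.2 °F = -17.889 °C.
Spread: (-17.889) − (-26.800) = 8.911 °C.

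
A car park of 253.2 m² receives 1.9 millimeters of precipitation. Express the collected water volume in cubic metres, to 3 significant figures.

0.481 cubic metres

1 mm over 1 m² is 1 L, so volume = 1.9 × 253.2 = 481.08 L = 0.481 m³.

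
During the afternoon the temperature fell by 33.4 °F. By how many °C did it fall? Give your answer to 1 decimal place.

18.6 °C

Converting a difference, only the 9/5 scale factor applies: Δ°C = 33.4 × 0.5556 = 18.6 °C.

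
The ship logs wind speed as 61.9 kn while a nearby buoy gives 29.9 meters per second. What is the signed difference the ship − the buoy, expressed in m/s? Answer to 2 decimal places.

1.94 m/s

the ship: 61.9 kt = 31.8441 m/s.
Difference: 31.8441 − 29.9000 = 1.94 m/s.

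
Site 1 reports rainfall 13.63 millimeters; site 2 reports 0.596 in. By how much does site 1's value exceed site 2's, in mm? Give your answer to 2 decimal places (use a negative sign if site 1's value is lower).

-1.51 mm

site 2: 0.596 in = 15.1384 mm.
Difference: 13.6300 − 15.1384 = -1.51 mm.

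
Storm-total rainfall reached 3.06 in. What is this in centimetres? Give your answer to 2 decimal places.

7.77 cm

1 in = 2.54 cm, so 3.06 × 2.54 = 7.77 cm.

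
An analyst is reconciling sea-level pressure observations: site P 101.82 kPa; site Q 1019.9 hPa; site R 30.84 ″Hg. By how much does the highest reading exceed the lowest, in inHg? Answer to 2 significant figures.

0.77 inHg

site P: 101.82 kPa = 30.0674 inHg.
site Q: 1019.9 hPa = 30.1176 inHg.
Spread: 30.8400 − 30.0674 = 0.77 inHg.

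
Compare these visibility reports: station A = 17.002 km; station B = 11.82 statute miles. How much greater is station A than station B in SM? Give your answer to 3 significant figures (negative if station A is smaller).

-1.26 SM

station A: 17.002 km = 10.5646 SM.
Difference: 10.5646 − 11.8200 = -1.26 SM.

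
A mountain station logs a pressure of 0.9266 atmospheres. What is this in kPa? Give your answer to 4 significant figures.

1 atm = 101.325 kPa, so 0.9266 × 101.325 = 93.89 kPa.

93.89 kPa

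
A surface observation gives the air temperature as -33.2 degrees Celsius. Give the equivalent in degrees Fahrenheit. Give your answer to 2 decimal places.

°F = °C × 9/5 + 32 = -33.2 × 1.8 + 32 = -27.76 °F.

-27.76 °F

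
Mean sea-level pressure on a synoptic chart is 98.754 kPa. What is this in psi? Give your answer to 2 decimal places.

1 kPa = 0.145038 psi, so 98.754 × 0.145038 = 14.32 psi.

14.32 psi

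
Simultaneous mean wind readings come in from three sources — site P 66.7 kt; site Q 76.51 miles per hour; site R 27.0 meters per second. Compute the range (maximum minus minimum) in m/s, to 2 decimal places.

site P: 66.7 kt = 34.3134 m/s.
site Q: 76.51 mph = 34.2030 m/s.
Spread: 34.3134 − 27.0000 = 7.31 m/s.

7.31 m/s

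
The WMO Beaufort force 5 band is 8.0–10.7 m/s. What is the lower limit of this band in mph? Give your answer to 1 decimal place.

17.9 mph

8.0–10.7 m/s × 2.237 = 17.9–23.9 mph.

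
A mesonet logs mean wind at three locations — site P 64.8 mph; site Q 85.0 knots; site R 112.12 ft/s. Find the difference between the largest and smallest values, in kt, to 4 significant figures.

28.69 kt

site P: 64.8 mph = 56.3097 kt.
site R: 112.12 ft/s = 66.4293 kt.
Spread: 85.0000 − 56.3097 = 28.69 kt.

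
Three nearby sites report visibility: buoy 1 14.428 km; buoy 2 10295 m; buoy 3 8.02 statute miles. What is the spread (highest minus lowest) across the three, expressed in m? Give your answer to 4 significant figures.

buoy 1: 14.428 km = 14428.00 m.
buoy 3: 8.02 SM = 12906.94 m.
Spread: 14428.00 − 10295.00 = 4133 m.

4133 m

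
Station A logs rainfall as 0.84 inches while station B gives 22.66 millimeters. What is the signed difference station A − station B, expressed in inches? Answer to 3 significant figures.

station B: 22.66 mm = 0.892126 in.
Difference: 0.840000 − 0.892126 = -0.0521 in.

-0.0521 in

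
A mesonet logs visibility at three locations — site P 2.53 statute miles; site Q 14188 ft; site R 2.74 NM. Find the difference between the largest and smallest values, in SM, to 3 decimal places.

site Q: 14188 ft = 2.68712 SM.
site R: 2.74 nmi = 3.15314 SM.
Spread: 3.15314 − 2.53000 = 0.623 SM.

0.623 SM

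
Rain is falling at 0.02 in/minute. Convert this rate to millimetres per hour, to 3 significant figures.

30.5 mm/hour

0.02 in/minute × 25.4 mm/in × 60 minute/hour = 30.5 mm/hour.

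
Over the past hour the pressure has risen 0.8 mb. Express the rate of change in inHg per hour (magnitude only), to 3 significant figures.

0.0236 inHg per hour

0.8 mb / 1 h × 0.02953 inHg/mb = 0.0236 inHg/h.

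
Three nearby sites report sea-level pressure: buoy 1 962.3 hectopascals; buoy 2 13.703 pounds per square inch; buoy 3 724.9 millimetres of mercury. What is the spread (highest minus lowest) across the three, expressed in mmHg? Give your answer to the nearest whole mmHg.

buoy 1: 962.3 hPa = 721.78 mmHg.
buoy 2: 13.703 psi = 708.65 mmHg.
Spread: 724.90 − 708.65 = 16 mmHg.

16 mmHg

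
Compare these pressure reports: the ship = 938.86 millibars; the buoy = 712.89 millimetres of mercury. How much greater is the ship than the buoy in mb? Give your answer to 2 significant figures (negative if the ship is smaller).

-12 mb

the buoy: 712.89 mmHg = 950.44 mb.
Difference: 938.86 − 950.44 = -12 mb.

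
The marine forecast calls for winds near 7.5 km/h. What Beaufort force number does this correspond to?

Beaufort force 2

7.5 km/h = 2.1 m/s, which is Beaufort 2 (light breeze, 1.6–3.3 m/s).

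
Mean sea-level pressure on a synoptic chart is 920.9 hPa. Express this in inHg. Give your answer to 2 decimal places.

1 hPa = 0.02953 inHg, so 920.9 × 0.02953 = 27.19 inHg.

27.19 inHg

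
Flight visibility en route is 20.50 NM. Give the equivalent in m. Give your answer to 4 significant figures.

1 nmi = 1852 m, so 20.50 × 1852 = 37970 m.

37970 m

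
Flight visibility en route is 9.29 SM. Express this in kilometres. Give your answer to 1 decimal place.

15.0 km

1 SM = 1.60934 km, so 9.29 × 1.60934 = 15.0 km.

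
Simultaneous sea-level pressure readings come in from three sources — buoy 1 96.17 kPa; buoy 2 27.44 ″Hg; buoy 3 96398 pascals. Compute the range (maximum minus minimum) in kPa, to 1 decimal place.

buoy 2: 27.44 inHg = 92.923 kPa.
buoy 3: 96398 Pa = 96.398 kPa.
Spread: 96.398 − 92.923 = 3.5 kPa.

3.5 kPa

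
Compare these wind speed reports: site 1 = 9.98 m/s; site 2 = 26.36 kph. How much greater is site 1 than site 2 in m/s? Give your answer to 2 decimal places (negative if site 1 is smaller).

2.66 m/s

site 2: 26.36 km/h = 7.3222 m/s.
Difference: 9.9800 − 7.3222 = 2.66 m/s.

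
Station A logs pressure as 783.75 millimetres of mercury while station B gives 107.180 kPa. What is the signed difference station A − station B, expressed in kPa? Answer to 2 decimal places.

-2.69 kPa

station A: 783.75 mmHg = 104.4914 kPa.
Difference: 104.4914 − 107.1800 = -2.69 kPa.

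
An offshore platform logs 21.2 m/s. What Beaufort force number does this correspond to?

Beaufort force 9

21.2 m/s lies in the Beaufort 9 band (strong gale, 20.8–24.4 m/s).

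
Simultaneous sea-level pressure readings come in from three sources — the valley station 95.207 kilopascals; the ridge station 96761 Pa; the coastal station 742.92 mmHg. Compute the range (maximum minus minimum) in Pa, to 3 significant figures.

the valley station: 95.207 kPa = 95207.00 Pa.
the coastal station: 742.92 mmHg = 99047.87 Pa.
Spread: 99047.87 − 95207.00 = 3840 Pa.

3840 Pa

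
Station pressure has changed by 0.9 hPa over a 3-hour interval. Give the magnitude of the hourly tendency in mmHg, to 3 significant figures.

0.9 hPa / 3 h × 0.750062 mmHg/hPa = 0.225 mmHg/h.

0.225 mmHg per hour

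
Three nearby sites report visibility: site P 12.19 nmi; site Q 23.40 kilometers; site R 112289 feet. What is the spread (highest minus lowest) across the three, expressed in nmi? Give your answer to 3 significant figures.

6.29 nmi

site Q: 23.40 km = 12.6350 nmi.
site R: 112289 ft = 18.4804 nmi.
Spread: 18.4804 − 12.1900 = 6.29 nmi.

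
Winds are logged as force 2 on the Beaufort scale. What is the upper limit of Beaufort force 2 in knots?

6 kt

Beaufort 2 (light breeze) spans 4–6 knots.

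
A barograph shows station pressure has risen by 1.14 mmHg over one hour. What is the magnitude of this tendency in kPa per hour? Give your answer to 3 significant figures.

1.14 mmHg / 1 h × 0.133322 kPa/mmHg = 0.152 kPa/h.

0.152 kPa per hour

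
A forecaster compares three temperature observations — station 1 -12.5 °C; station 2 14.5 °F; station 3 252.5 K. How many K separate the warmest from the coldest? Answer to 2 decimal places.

10.93 K

station 2: 14.5 °F = -9.722 °C.
station 3: 252.5 K = -20.650 °C.
Spread: (-9.722) − (-20.650) = 10.928 °C.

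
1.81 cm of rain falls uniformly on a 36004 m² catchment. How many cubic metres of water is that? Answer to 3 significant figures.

652 cubic metres

Depth: 1.81 cm × 10 = 18.1 mm.
1 mm over 1 m² is 1 L, so volume = 18.1 × 36004 = 651672.4 L = 652 m³.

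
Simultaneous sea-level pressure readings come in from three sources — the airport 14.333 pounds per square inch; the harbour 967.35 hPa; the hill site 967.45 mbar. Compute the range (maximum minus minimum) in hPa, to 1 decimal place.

20.9 hPa

the airport: 14.333 psi = 988.226 hPa.
the hill site: 967.45 mb = 967.450 hPa.
Spread: 988.226 − 967.350 = 20.9 hPa.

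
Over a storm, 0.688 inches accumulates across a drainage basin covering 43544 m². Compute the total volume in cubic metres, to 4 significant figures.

Depth: 0.688 in × 25.4 = 17.4752 mm.
1 mm over 1 m² is 1 L, so volume = 17.4752 × 43544 = 760940.11 L = 760.9 m³.

760.9 cubic metres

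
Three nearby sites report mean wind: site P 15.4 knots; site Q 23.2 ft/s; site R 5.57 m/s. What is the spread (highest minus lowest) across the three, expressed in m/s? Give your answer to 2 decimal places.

site P: 15.4 kt = 7.9224 m/s.
site Q: 23.2 ft/s = 7.0714 m/s.
Spread: 7.9224 − 5.5700 = 2.35 m/s.

2.35 m/s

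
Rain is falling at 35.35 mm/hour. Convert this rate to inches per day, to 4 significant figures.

35.35 mm/hour × 0.0393701 in/mm × 24 hour/day = 33.40 in/day.

33.40 in/day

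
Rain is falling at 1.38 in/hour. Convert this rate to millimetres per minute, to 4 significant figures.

1.38 in/hour × 25.4 mm/in × 0.0166667 hour/minute = 0.5842 mm/minute.

0.5842 mm/minute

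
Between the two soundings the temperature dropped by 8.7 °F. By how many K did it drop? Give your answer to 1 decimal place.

Converting a difference, only the 9/5 scale factor applies: ΔK = 8.7 × 0.5556 = 4.8 K.

4.8 K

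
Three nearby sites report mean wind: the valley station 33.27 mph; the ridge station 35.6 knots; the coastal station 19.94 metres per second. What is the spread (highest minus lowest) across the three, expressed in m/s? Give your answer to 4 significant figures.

the valley station: 33.27 mph = 14.87302 m/s.
the ridge station: 35.6 kt = 18.31422 m/s.
Spread: 19.94000 − 14.87302 = 5.067 m/s.

5.067 m/s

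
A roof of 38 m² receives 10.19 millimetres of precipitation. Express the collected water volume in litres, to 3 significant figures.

1 mm over 1 m² is 1 L, so volume = 10.19 × 38 = 387.22 L ≈ 387 L.

387 litres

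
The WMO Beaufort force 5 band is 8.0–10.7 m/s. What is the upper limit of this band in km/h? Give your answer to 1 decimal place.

38.5 km/h

8.0–10.7 m/s × 3.6 = 28.8–38.5 km/h.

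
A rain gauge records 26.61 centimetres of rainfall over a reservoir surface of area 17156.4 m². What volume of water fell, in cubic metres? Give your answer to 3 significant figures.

4570 cubic metres

Depth: 26.61 cm × 10 = 266.1 mm.
1 mm over 1 m² is 1 L, so volume = 266.1 × 17156.4 = 4565318 L = 4570 m³.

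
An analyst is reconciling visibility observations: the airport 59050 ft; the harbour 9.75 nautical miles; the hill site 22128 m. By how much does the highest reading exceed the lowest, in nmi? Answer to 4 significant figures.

the airport: 59050 ft = 9.71838 nmi.
the hill site: 22128 m = 11.94816 nmi.
Spread: 11.94816 − 9.71838 = 2.230 nmi.

2.230 nmi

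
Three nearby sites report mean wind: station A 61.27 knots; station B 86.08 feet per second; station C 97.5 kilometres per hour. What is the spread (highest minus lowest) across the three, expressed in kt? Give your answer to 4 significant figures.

station B: 86.08 ft/s = 51.0010 kt.
station C: 97.5 km/h = 52.6458 kt.
Spread: 61.2700 − 51.0010 = 10.27 kt.

10.27 kt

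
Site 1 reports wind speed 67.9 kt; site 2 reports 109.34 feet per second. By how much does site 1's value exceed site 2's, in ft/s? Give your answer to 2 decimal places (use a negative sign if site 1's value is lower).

site 1: 67.9 kt = 114.6023 ft/s.
Difference: 114.6023 − 109.3400 = 5.26 ft/s.

5.26 ft/s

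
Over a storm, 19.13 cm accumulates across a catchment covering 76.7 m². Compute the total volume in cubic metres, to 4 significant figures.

Depth: 19.13 cm × 10 = 191.3 mm.
1 mm over 1 m² is 1 L, so volume = 191.3 × 76.7 = 14672.71 L = 14.67 m³.

14.67 cubic metres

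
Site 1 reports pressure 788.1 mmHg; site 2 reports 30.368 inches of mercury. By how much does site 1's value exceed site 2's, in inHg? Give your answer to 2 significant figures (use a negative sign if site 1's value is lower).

site 1: 788.1 mmHg = 31.0276 inHg.
Difference: 31.0276 − 30.3680 = 0.66 inHg.

0.66 inHg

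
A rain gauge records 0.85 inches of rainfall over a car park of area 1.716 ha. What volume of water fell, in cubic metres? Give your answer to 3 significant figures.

Depth: 0.85 in × 25.4 = 21.59 mm.
Area: 1.716 ha = 17160 m².
1 mm over 1 m² is 1 L, so volume = 21.59 × 17160 = 370484.4 L = 370 m³.

370 cubic metres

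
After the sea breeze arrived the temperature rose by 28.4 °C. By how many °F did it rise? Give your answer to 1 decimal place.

51.1 °F

A change of 1 °C equals a change of 1.8 °F: Δ°F = 28.4 × 1.8 = 51.1 °F.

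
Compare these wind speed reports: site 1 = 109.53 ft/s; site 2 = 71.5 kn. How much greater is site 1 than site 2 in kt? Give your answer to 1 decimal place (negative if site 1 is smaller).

site 1: 109.53 ft/s = 64.895 kt.
Difference: 64.895 − 71.500 = -6.6 kt.

-6.6 kt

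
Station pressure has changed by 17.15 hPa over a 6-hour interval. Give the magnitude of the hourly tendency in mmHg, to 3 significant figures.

2.14 mmHg per hour

17.15 hPa / 6 h × 0.750062 mmHg/hPa = 2.14 mmHg/h.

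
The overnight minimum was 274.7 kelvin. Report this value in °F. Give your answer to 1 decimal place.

First to °C: 1.55 °C.
Then to °F: 34.8 °F.

34.8 °F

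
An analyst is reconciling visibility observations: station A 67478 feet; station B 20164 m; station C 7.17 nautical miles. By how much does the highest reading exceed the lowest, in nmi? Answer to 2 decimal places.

3.94 nmi

station A: 67478 ft = 11.1055 nmi.
station B: 20164 m = 10.8877 nmi.
Spread: 11.1055 − 7.1700 = 3.94 nmi.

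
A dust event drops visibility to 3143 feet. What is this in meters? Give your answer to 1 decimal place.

958.0 m

1 ft = 0.3048 m, so 3143 × 0.3048 = 958.0 m.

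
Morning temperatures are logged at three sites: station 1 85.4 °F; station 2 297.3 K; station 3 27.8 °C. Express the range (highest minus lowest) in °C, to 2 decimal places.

station 1: 85.4 °F = 29.667 °C.
station 2: 297.3 K = 24.150 °C.
Spread: 29.667 − 24.150 = 5.517 °C.

5.52 °C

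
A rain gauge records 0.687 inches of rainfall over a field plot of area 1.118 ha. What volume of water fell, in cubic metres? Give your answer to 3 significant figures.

195 cubic metres

Depth: 0.687 in × 25.4 = 17.4498 mm.
Area: 1.118 ha = 11180 m².
1 mm over 1 m² is 1 L, so volume = 17.4498 × 11180 = 195088.76 L = 195 m³.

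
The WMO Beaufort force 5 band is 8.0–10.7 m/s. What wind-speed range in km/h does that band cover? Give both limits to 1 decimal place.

28.8 to 38.5 km/h

8.0–10.7 m/s × 3.6 = 28.8–38.5 km/h.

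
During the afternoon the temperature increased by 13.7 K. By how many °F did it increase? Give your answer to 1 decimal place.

24.7 °F

For a temperature change the 32° offset cancels: Δ°F = 13.7 × 1.8 = 24.7 °F.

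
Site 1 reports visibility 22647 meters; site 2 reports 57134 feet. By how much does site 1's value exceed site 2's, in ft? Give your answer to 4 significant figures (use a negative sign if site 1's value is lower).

site 1: 22647 m = 74301.18 ft.
Difference: 74301.18 − 57134.00 = 17170 ft.

17170 ft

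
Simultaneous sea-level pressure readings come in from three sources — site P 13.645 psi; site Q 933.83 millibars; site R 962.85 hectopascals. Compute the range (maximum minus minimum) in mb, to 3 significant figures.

site P: 13.645 psi = 940.790 mb.
site R: 962.85 hPa = 962.850 mb.
Spread: 962.850 − 933.830 = 29.0 mb.

29.0 mb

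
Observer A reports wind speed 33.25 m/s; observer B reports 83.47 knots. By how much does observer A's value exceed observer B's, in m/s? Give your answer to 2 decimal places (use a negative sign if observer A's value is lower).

observer B: 83.47 kt = 42.9407 m/s.
Difference: 33.2500 − 42.9407 = -9.69 m/s.

-9.69 m/s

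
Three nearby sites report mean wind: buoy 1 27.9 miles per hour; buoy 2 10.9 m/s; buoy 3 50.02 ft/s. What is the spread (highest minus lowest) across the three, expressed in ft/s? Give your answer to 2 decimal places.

buoy 1: 27.9 mph = 40.9200 ft/s.
buoy 2: 10.9 m/s = 35.7612 ft/s.
Spread: 50.0200 − 35.7612 = 14.26 ft/s.

14.26 ft/s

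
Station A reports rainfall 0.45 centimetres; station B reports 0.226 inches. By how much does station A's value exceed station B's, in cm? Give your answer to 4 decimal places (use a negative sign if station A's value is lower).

-0.1240 cm

station B: 0.226 in = 0.574040 cm.
Difference: 0.450000 − 0.574040 = -0.1240 cm.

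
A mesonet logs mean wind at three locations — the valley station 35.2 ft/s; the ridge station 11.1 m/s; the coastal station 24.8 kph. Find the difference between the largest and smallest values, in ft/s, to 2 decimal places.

13.82 ft/s

the ridge station: 11.1 m/s = 36.4173 ft/s.
the coastal station: 24.8 km/h = 22.6013 ft/s.
Spread: 36.4173 − 22.6013 = 13.82 ft/s.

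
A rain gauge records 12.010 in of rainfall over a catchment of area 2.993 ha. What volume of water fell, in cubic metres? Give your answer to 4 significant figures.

9130 cubic metres

Depth: 12.010 in × 25.4 = 305.054 mm.
Area: 2.993 ha = 29930 m².
1 mm over 1 m² is 1 L, so volume = 305.054 × 29930 = 9130266.2 L = 9130 m³.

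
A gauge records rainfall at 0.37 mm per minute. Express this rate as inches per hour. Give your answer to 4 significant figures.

0.8740 in/hour

0.37 mm/minute × 0.0393701 in/mm × 60 minute/hour = 0.8740 in/hour.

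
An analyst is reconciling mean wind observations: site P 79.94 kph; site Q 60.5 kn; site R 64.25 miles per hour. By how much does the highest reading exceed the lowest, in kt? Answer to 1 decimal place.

17.3 kt

site P: 79.94 km/h = 43.164 kt.
site R: 64.25 mph = 55.832 kt.
Spread: 60.500 − 43.164 = 17.3 kt.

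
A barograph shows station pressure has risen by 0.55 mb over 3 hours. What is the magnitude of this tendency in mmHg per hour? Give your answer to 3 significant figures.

0.138 mmHg per hour

0.55 mb / 3 h × 0.750062 mmHg/mb = 0.138 mmHg/h.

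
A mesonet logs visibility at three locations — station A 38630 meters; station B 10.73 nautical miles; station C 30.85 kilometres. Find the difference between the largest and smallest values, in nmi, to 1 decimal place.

station A: 38630 m = 20.859 nmi.
station C: 30.85 km = 16.658 nmi.
Spread: 20.859 − 10.730 = 10.1 nmi.

10.1 nmi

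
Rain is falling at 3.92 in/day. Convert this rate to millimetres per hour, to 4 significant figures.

3.92 in/day × 25.4 mm/in × 0.0416667 day/hour = 4.149 mm/hour.

4.149 mm/hour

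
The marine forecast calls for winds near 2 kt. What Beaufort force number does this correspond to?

2 kt lies in the Beaufort 1 band (light air, 1–3 kt).

Beaufort force 1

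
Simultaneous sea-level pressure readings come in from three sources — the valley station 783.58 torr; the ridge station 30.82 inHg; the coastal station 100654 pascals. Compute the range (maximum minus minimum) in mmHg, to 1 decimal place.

28.6 mmHg

the ridge station: 30.82 inHg = 782.828 mmHg.
the coastal station: 100654 Pa = 754.967 mmHg.
Spread: 783.580 − 754.967 = 28.6 mmHg.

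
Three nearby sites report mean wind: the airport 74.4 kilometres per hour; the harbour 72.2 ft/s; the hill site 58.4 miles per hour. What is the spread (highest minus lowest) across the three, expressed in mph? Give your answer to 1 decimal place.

the airport: 74.4 km/h = 46.230 mph.
the harbour: 72.2 ft/s = 49.227 mph.
Spread: 58.400 − 46.230 = 12.2 mph.

12.2 mph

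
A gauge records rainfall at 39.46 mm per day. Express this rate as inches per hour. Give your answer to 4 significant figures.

0.06473 in/hour

39.46 mm/day × 0.0393701 in/mm × 0.0416667 day/hour = 0.06473 in/hour.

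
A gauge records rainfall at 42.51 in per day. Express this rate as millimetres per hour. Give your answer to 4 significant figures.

44.99 mm/hour

42.51 in/day × 25.4 mm/in × 0.0416667 day/hour = 44.99 mm/hour.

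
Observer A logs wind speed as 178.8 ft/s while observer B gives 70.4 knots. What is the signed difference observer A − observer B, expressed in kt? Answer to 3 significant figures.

observer A: 178.8 ft/s = 105.936 kt.
Difference: 105.936 − 70.400 = 35.5 kt.

35.5 kt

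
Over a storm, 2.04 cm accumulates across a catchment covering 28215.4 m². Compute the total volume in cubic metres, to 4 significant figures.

575.6 cubic metres

Depth: 2.04 cm × 10 = 20.4 mm.
1 mm over 1 m² is 1 L, so volume = 20.4 × 28215.4 = 575594.16 L = 575.6 m³.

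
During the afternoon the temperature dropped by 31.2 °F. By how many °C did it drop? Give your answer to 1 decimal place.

17.3 °C

A change of 1 °C equals a change of 1.8 °F: Δ°C = 31.2 × 0.5556 = 17.3 °C.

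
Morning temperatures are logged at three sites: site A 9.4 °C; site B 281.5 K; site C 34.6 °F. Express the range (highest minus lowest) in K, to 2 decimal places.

7.96 K

site B: 281.5 K = 8.350 °C.
site C: 34.6 °F = 1.444 °C.
Spread: 9.400 − 1.444 = 7.956 °C.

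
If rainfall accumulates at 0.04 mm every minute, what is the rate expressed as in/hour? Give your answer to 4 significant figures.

0.09449 in/hour

0.04 mm/minute × 0.0393701 in/mm × 60 minute/hour = 0.09449 in/hour.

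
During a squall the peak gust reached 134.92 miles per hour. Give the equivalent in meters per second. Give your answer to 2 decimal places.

60.31 m/s

1 mph = 0.44704 m/s, so 134.92 × 0.44704 = 60.31 m/s.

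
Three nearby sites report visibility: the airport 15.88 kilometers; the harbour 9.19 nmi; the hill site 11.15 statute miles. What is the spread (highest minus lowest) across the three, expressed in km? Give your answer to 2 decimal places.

the harbour: 9.19 nmi = 17.0199 km.
the hill site: 11.15 SM = 17.9442 km.
Spread: 17.9442 − 15.8800 = 2.06 km.

2.06 km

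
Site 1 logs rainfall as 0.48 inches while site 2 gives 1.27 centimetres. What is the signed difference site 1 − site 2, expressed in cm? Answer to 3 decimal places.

-0.051 cm

site 1: 0.48 in = 1.21920 cm.
Difference: 1.21920 − 1.27000 = -0.051 cm.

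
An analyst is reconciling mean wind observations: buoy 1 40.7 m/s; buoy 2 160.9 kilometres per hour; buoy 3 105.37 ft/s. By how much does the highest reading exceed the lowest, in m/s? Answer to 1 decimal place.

12.6 m/s

buoy 2: 160.9 km/h = 44.694 m/s.
buoy 3: 105.37 ft/s = 32.117 m/s.
Spread: 44.694 − 32.117 = 12.6 m/s.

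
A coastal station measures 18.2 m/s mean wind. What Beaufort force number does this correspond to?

18.2 m/s lies in the Beaufort 8 band (gale, 17.2–20.7 m/s).

Beaufort force 8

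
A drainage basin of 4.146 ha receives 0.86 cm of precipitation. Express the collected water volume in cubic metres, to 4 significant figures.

Depth: 0.86 cm × 10 = 8.6 mm.
Area: 4.146 ha = 41460 m².
1 mm over 1 m² is 1 L, so volume = 8.6 × 41460 = 356556 L = 356.6 m³.

356.6 cubic metres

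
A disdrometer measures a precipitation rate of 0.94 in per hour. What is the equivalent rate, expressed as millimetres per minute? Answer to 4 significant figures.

0.3979 mm/minute

0.94 in/hour × 25.4 mm/in × 0.0166667 hour/minute = 0.3979 mm/minute.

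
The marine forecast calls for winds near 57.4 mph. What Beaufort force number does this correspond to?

57.4 mph = 25.7 m/s, which is Beaufort 10 (storm, 24.5–28.4 m/s).

Beaufort force 10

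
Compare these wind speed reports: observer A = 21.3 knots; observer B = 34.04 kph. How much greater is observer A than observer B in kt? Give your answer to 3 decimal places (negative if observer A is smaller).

observer B: 34.04 km/h = 18.38013 kt.
Difference: 21.30000 − 18.38013 = 2.920 kt.

2.920 kt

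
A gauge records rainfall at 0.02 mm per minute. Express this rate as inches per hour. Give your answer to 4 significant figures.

0.02 mm/minute × 0.0393701 in/mm × 60 minute/hour = 0.04724 in/hour.

0.04724 in/hour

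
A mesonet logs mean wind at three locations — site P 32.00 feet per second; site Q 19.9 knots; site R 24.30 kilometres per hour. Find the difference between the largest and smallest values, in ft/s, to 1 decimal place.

site Q: 19.9 kt = 33.587 ft/s.
site R: 24.30 km/h = 22.146 ft/s.
Spread: 33.587 − 22.146 = 11.4 ft/s.

11.4 ft/s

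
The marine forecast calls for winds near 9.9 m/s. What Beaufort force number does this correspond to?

9.9 m/s lies in the Beaufort 5 band (fresh breeze, 8.0–10.7 m/s).

Beaufort force 5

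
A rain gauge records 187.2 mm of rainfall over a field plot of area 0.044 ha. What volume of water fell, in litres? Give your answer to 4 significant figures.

Area: 0.044 ha = 440 m².
1 mm over 1 m² is 1 L, so volume = 187.2 × 440 = 82368 L ≈ 82370 L.

82370 litres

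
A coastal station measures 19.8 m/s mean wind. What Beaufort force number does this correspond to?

Beaufort force 8

19.8 m/s lies in the Beaufort 8 band (gale, 17.2–20.7 m/s).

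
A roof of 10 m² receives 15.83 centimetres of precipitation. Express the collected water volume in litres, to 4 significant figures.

1583 litres

Depth: 15.83 cm × 10 = 158.3 mm.
1 mm over 1 m² is 1 L, so volume = 158.3 × 10 = 1583 L.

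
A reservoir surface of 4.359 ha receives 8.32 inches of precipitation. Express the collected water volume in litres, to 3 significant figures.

Depth: 8.32 in × 25.4 = 211.328 mm.
Area: 4.359 ha = 43590 m².
1 mm over 1 m² is 1 L, so volume = 211.328 × 43590 = 9211787.5 L ≈ 9210000 L.

9210000 litres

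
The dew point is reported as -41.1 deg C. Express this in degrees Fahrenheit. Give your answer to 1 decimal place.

°F = °C × 9/5 + 32 = -41.1 × 1.8 + 32 = -42.0 °F.

-42.0 °F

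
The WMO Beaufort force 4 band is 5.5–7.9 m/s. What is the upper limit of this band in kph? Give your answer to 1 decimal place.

28.4 km/h

5.5–7.9 m/s × 3.6 = 19.8–28.4 km/h.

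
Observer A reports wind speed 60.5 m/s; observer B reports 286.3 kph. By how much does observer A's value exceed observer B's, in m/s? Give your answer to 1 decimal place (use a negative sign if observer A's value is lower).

-19.0 m/s

observer B: 286.3 km/h = 79.528 m/s.
Difference: 60.500 − 79.528 = -19.0 m/s.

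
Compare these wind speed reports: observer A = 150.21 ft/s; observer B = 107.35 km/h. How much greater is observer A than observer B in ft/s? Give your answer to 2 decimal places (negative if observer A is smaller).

52.38 ft/s

observer B: 107.35 km/h = 97.8328 ft/s.
Difference: 150.2100 − 97.8328 = 52.38 ft/s.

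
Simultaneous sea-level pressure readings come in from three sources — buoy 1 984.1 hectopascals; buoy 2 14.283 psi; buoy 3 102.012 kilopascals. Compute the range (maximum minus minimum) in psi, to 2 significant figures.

buoy 1: 984.1 hPa = 14.2732 psi.
buoy 3: 102.012 kPa = 14.7956 psi.
Spread: 14.7956 − 14.2732 = 0.52 psi.

0.52 psi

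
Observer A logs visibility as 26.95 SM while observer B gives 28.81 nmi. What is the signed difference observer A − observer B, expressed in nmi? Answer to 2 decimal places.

observer A: 26.95 SM = 23.4189 nmi.
Difference: 23.4189 − 28.8100 = -5.39 nmi.

-5.39 nmi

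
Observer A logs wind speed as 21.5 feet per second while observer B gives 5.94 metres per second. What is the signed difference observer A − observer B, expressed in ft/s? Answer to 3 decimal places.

2.012 ft/s

observer B: 5.94 m/s = 19.48819 ft/s.
Difference: 21.50000 − 19.48819 = 2.012 ft/s.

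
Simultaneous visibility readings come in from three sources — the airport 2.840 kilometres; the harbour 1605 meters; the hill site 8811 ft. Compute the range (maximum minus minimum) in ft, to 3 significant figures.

the airport: 2.840 km = 9317.59 ft.
the harbour: 1605 m = 5265.75 ft.
Spread: 9317.59 − 5265.75 = 4050 ft.

4050 ft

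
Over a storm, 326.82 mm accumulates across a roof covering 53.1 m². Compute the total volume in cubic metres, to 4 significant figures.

17.35 cubic metres

1 mm over 1 m² is 1 L, so volume = 326.82 × 53.1 = 17354.142 L = 17.35 m³.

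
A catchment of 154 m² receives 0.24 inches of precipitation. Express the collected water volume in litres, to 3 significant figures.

939 litres

Depth: 0.24 in × 25.4 = 6.096 mm.
1 mm over 1 m² is 1 L, so volume = 6.096 × 154 = 938.784 L ≈ 939 L.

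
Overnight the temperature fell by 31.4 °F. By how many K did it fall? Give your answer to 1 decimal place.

17.4 K

A change of 1 °C equals a change of 1.8 °F: ΔK = 31.4 × 0.5556 = 17.4 K.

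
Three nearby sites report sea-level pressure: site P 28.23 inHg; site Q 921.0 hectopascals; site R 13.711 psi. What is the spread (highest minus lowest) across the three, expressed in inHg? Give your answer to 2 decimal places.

1.03 inHg

site Q: 921.0 hPa = 27.1971 inHg.
site R: 13.711 psi = 27.9159 inHg.
Spread: 28.2300 − 27.1971 = 1.03 inHg.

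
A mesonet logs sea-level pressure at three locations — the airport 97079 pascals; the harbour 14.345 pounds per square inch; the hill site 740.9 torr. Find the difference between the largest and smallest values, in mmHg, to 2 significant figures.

the airport: 97079 Pa = 728.15 mmHg.
the harbour: 14.345 psi = 741.85 mmHg.
Spread: 741.85 − 728.15 = 14 mmHg.

14 mmHg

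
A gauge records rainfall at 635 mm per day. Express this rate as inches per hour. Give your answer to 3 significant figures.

635 mm/day × 0.0393701 in/mm × 0.0416667 day/hour = 1.04 in/hour.

1.04 in/hour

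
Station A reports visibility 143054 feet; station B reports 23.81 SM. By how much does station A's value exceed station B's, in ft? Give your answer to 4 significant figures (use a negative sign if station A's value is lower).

station B: 23.81 SM = 125716.80 ft.
Difference: 143054.00 − 125716.80 = 17340 ft.

17340 ft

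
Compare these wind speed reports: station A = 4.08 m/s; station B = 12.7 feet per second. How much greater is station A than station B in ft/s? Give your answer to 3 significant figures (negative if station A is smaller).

0.686 ft/s

station A: 4.08 m/s = 13.38583 ft/s.
Difference: 13.38583 − 12.70000 = 0.686 ft/s.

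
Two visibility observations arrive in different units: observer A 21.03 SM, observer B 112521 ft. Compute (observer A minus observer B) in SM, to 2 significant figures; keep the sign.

-0.28 SM

observer B: 112521 ft = 21.3108 SM.
Difference: 21.0300 − 21.3108 = -0.28 SM.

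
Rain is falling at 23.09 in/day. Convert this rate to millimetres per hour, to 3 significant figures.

24.4 mm/hour

23.09 in/day × 25.4 mm/in × 0.0416667 day/hour = 24.4 mm/hour.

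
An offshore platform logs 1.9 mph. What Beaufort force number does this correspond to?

Beaufort force 1

1.9 mph = 0.8 m/s, which is Beaufort 1 (light air, 0.3–1.5 m/s).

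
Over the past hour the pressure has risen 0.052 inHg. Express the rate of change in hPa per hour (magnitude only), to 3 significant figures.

1.76 hPa per hour

0.052 inHg / 1 h × 33.8639 hPa/inHg = 1.76 hPa/h.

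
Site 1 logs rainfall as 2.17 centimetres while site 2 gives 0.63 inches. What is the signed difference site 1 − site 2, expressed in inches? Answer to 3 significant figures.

0.224 in

site 1: 2.17 cm = 0.85433 in.
Difference: 0.85433 − 0.63000 = 0.224 in.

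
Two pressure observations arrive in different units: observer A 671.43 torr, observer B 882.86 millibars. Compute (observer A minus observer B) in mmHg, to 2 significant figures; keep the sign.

9.2 mmHg

observer B: 882.86 mb = 662.199 mmHg.
Difference: 671.430 − 662.199 = 9.2 mmHg.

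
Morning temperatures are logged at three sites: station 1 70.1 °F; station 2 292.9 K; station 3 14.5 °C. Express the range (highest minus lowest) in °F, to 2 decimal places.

station 1: 70.1 °F = 21.167 °C.
station 2: 292.9 K = 19.750 °C.
Spread: 21.167 − 14.500 = 6.667 °C = 12.00 °F.

12.00 °F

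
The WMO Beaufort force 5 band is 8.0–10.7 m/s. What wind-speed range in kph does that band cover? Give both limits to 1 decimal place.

8.0–10.7 m/s × 3.6 = 28.8–38.5 km/h.

28.8 to 38.5 km/h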